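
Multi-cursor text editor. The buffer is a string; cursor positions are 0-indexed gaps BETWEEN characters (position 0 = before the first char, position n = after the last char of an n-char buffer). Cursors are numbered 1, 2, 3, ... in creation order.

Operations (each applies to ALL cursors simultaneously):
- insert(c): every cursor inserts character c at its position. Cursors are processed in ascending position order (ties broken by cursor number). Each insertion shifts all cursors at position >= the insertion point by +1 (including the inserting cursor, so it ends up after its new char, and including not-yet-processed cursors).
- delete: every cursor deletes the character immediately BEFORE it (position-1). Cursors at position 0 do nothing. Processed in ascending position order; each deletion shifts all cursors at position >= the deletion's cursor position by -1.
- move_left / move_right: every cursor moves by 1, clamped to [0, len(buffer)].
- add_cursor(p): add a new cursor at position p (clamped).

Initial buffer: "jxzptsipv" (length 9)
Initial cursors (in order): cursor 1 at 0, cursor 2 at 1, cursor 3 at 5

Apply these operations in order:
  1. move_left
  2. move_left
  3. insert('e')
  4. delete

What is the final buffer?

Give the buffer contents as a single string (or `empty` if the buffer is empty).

After op 1 (move_left): buffer="jxzptsipv" (len 9), cursors c1@0 c2@0 c3@4, authorship .........
After op 2 (move_left): buffer="jxzptsipv" (len 9), cursors c1@0 c2@0 c3@3, authorship .........
After op 3 (insert('e')): buffer="eejxzeptsipv" (len 12), cursors c1@2 c2@2 c3@6, authorship 12...3......
After op 4 (delete): buffer="jxzptsipv" (len 9), cursors c1@0 c2@0 c3@3, authorship .........

Answer: jxzptsipv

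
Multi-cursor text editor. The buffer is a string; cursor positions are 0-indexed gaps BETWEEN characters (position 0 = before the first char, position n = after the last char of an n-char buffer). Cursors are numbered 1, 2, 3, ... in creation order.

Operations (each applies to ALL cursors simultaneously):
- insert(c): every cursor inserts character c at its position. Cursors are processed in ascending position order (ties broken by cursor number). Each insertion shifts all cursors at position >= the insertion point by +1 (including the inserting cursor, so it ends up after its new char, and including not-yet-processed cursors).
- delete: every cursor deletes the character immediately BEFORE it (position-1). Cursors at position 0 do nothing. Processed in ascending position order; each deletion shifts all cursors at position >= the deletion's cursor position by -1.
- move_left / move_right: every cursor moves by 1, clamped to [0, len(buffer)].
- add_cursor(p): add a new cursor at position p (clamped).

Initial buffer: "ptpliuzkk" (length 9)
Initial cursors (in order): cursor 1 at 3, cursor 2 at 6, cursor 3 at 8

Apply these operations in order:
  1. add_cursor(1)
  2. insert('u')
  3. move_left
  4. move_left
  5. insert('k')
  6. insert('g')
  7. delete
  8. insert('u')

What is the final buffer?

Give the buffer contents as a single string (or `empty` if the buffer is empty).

Answer: kuputkupulikuuuzkukuk

Derivation:
After op 1 (add_cursor(1)): buffer="ptpliuzkk" (len 9), cursors c4@1 c1@3 c2@6 c3@8, authorship .........
After op 2 (insert('u')): buffer="putpuliuuzkuk" (len 13), cursors c4@2 c1@5 c2@9 c3@12, authorship .4..1...2..3.
After op 3 (move_left): buffer="putpuliuuzkuk" (len 13), cursors c4@1 c1@4 c2@8 c3@11, authorship .4..1...2..3.
After op 4 (move_left): buffer="putpuliuuzkuk" (len 13), cursors c4@0 c1@3 c2@7 c3@10, authorship .4..1...2..3.
After op 5 (insert('k')): buffer="kputkpulikuuzkkuk" (len 17), cursors c4@1 c1@5 c2@10 c3@14, authorship 4.4.1.1..2.2.3.3.
After op 6 (insert('g')): buffer="kgputkgpulikguuzkgkuk" (len 21), cursors c4@2 c1@7 c2@13 c3@18, authorship 44.4.11.1..22.2.33.3.
After op 7 (delete): buffer="kputkpulikuuzkkuk" (len 17), cursors c4@1 c1@5 c2@10 c3@14, authorship 4.4.1.1..2.2.3.3.
After op 8 (insert('u')): buffer="kuputkupulikuuuzkukuk" (len 21), cursors c4@2 c1@7 c2@13 c3@18, authorship 44.4.11.1..22.2.33.3.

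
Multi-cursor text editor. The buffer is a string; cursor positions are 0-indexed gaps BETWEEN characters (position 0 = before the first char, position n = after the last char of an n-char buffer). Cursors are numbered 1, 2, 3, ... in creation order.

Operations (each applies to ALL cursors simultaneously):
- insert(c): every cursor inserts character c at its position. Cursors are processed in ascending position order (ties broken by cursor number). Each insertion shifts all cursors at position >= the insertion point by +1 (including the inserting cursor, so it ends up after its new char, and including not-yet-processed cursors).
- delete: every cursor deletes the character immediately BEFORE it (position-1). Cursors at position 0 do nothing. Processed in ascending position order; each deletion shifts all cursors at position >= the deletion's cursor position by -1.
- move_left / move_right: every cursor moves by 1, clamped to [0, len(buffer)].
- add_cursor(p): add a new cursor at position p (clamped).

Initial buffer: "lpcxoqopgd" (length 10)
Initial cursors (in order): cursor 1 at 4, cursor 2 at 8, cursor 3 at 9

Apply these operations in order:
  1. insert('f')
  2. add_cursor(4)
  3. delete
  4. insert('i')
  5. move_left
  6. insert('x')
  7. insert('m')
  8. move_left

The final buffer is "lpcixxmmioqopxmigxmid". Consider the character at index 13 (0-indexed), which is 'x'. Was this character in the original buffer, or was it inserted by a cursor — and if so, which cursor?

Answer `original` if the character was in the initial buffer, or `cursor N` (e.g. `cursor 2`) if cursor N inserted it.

Answer: cursor 2

Derivation:
After op 1 (insert('f')): buffer="lpcxfoqopfgfd" (len 13), cursors c1@5 c2@10 c3@12, authorship ....1....2.3.
After op 2 (add_cursor(4)): buffer="lpcxfoqopfgfd" (len 13), cursors c4@4 c1@5 c2@10 c3@12, authorship ....1....2.3.
After op 3 (delete): buffer="lpcoqopgd" (len 9), cursors c1@3 c4@3 c2@7 c3@8, authorship .........
After op 4 (insert('i')): buffer="lpciioqopigid" (len 13), cursors c1@5 c4@5 c2@10 c3@12, authorship ...14....2.3.
After op 5 (move_left): buffer="lpciioqopigid" (len 13), cursors c1@4 c4@4 c2@9 c3@11, authorship ...14....2.3.
After op 6 (insert('x')): buffer="lpcixxioqopxigxid" (len 17), cursors c1@6 c4@6 c2@12 c3@15, authorship ...1144....22.33.
After op 7 (insert('m')): buffer="lpcixxmmioqopxmigxmid" (len 21), cursors c1@8 c4@8 c2@15 c3@19, authorship ...114144....222.333.
After op 8 (move_left): buffer="lpcixxmmioqopxmigxmid" (len 21), cursors c1@7 c4@7 c2@14 c3@18, authorship ...114144....222.333.
Authorship (.=original, N=cursor N): . . . 1 1 4 1 4 4 . . . . 2 2 2 . 3 3 3 .
Index 13: author = 2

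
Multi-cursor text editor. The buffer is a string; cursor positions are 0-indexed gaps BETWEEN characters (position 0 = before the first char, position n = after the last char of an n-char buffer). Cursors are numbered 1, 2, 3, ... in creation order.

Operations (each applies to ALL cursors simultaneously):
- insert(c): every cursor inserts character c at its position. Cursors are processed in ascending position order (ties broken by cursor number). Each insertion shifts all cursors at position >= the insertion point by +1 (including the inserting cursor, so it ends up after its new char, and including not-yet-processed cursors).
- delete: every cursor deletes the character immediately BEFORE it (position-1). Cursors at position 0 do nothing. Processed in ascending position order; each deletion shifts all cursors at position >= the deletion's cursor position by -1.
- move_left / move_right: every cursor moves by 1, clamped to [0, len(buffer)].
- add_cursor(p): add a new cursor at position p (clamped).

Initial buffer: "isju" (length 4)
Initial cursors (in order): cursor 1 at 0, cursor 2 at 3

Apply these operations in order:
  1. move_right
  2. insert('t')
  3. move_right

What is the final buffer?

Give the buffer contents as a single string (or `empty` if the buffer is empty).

Answer: itsjut

Derivation:
After op 1 (move_right): buffer="isju" (len 4), cursors c1@1 c2@4, authorship ....
After op 2 (insert('t')): buffer="itsjut" (len 6), cursors c1@2 c2@6, authorship .1...2
After op 3 (move_right): buffer="itsjut" (len 6), cursors c1@3 c2@6, authorship .1...2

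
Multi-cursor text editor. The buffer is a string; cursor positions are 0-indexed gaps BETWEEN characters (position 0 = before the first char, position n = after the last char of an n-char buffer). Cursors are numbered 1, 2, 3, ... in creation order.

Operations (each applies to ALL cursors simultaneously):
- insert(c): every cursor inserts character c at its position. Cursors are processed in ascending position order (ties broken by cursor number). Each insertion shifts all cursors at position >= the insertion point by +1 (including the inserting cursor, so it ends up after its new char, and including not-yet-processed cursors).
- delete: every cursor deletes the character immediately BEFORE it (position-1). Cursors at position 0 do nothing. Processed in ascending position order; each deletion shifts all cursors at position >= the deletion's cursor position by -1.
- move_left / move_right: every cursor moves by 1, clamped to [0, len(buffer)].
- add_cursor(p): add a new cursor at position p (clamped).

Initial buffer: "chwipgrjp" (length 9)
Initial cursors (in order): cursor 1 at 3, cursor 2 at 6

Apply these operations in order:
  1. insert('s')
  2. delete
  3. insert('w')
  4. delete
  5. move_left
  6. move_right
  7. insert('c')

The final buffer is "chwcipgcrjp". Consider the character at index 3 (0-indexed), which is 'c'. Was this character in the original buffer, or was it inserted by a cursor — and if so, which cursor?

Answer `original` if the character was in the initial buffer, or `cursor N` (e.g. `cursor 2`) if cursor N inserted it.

After op 1 (insert('s')): buffer="chwsipgsrjp" (len 11), cursors c1@4 c2@8, authorship ...1...2...
After op 2 (delete): buffer="chwipgrjp" (len 9), cursors c1@3 c2@6, authorship .........
After op 3 (insert('w')): buffer="chwwipgwrjp" (len 11), cursors c1@4 c2@8, authorship ...1...2...
After op 4 (delete): buffer="chwipgrjp" (len 9), cursors c1@3 c2@6, authorship .........
After op 5 (move_left): buffer="chwipgrjp" (len 9), cursors c1@2 c2@5, authorship .........
After op 6 (move_right): buffer="chwipgrjp" (len 9), cursors c1@3 c2@6, authorship .........
After op 7 (insert('c')): buffer="chwcipgcrjp" (len 11), cursors c1@4 c2@8, authorship ...1...2...
Authorship (.=original, N=cursor N): . . . 1 . . . 2 . . .
Index 3: author = 1

Answer: cursor 1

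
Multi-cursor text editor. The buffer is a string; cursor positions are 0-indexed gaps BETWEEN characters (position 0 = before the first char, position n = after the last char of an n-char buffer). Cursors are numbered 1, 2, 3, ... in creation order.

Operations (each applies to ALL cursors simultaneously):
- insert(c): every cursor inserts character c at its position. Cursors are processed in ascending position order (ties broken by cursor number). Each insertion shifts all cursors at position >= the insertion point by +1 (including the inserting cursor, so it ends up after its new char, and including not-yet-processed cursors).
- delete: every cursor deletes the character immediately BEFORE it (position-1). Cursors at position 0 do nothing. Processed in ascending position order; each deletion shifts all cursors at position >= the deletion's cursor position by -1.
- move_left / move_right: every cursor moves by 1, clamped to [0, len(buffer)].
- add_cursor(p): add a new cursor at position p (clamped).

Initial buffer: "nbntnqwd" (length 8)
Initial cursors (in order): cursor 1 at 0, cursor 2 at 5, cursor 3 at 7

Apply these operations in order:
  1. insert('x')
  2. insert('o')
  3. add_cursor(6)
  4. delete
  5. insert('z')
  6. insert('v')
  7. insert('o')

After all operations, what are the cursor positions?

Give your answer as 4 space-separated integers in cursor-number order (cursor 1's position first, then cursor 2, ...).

After op 1 (insert('x')): buffer="xnbntnxqwxd" (len 11), cursors c1@1 c2@7 c3@10, authorship 1.....2..3.
After op 2 (insert('o')): buffer="xonbntnxoqwxod" (len 14), cursors c1@2 c2@9 c3@13, authorship 11.....22..33.
After op 3 (add_cursor(6)): buffer="xonbntnxoqwxod" (len 14), cursors c1@2 c4@6 c2@9 c3@13, authorship 11.....22..33.
After op 4 (delete): buffer="xnbnnxqwxd" (len 10), cursors c1@1 c4@4 c2@6 c3@9, authorship 1....2..3.
After op 5 (insert('z')): buffer="xznbnznxzqwxzd" (len 14), cursors c1@2 c4@6 c2@9 c3@13, authorship 11...4.22..33.
After op 6 (insert('v')): buffer="xzvnbnzvnxzvqwxzvd" (len 18), cursors c1@3 c4@8 c2@12 c3@17, authorship 111...44.222..333.
After op 7 (insert('o')): buffer="xzvonbnzvonxzvoqwxzvod" (len 22), cursors c1@4 c4@10 c2@15 c3@21, authorship 1111...444.2222..3333.

Answer: 4 15 21 10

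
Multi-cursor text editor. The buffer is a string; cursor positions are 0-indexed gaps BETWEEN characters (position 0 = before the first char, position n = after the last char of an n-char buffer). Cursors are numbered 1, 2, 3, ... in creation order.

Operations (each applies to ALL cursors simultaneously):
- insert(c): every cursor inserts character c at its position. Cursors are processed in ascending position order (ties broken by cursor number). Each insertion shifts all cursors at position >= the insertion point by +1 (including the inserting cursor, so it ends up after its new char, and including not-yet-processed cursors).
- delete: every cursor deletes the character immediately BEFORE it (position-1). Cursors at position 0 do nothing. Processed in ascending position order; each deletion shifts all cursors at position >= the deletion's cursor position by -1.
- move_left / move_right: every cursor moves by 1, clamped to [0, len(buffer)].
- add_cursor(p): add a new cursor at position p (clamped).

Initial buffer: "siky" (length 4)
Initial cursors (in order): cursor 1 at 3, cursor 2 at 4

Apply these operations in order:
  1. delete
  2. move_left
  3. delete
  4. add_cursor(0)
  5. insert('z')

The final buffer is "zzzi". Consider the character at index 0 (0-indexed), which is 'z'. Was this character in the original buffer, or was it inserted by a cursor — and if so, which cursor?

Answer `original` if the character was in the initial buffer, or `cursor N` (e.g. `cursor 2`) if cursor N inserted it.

After op 1 (delete): buffer="si" (len 2), cursors c1@2 c2@2, authorship ..
After op 2 (move_left): buffer="si" (len 2), cursors c1@1 c2@1, authorship ..
After op 3 (delete): buffer="i" (len 1), cursors c1@0 c2@0, authorship .
After op 4 (add_cursor(0)): buffer="i" (len 1), cursors c1@0 c2@0 c3@0, authorship .
After op 5 (insert('z')): buffer="zzzi" (len 4), cursors c1@3 c2@3 c3@3, authorship 123.
Authorship (.=original, N=cursor N): 1 2 3 .
Index 0: author = 1

Answer: cursor 1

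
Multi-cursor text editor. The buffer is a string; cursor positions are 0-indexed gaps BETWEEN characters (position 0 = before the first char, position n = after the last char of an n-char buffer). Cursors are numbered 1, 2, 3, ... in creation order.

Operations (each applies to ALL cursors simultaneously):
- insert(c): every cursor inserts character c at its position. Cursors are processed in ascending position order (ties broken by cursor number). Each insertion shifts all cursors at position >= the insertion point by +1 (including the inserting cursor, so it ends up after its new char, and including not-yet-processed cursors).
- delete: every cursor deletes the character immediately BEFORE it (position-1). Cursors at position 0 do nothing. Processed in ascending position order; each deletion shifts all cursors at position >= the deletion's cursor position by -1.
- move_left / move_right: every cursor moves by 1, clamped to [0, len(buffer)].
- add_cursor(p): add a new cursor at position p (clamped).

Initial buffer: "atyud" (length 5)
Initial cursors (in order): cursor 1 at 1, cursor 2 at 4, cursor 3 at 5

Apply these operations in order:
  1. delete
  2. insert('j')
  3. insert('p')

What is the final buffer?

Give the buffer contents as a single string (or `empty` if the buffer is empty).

After op 1 (delete): buffer="ty" (len 2), cursors c1@0 c2@2 c3@2, authorship ..
After op 2 (insert('j')): buffer="jtyjj" (len 5), cursors c1@1 c2@5 c3@5, authorship 1..23
After op 3 (insert('p')): buffer="jptyjjpp" (len 8), cursors c1@2 c2@8 c3@8, authorship 11..2323

Answer: jptyjjpp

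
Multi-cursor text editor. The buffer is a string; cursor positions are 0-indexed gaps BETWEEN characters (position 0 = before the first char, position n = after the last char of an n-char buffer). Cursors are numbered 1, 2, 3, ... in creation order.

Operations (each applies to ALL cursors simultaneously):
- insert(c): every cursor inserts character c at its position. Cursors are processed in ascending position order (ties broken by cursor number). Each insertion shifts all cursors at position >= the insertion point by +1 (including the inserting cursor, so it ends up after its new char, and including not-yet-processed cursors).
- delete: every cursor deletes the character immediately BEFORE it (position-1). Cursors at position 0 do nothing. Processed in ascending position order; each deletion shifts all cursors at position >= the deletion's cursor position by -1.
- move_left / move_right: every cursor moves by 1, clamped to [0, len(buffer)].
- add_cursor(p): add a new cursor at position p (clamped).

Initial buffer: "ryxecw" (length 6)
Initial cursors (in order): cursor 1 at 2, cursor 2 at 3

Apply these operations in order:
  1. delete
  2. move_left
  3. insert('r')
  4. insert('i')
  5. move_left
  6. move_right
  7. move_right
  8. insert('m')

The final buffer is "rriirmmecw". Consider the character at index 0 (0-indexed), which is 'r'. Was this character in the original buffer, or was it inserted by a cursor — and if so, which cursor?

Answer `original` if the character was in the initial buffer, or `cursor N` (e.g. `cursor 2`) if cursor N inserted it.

Answer: cursor 1

Derivation:
After op 1 (delete): buffer="recw" (len 4), cursors c1@1 c2@1, authorship ....
After op 2 (move_left): buffer="recw" (len 4), cursors c1@0 c2@0, authorship ....
After op 3 (insert('r')): buffer="rrrecw" (len 6), cursors c1@2 c2@2, authorship 12....
After op 4 (insert('i')): buffer="rriirecw" (len 8), cursors c1@4 c2@4, authorship 1212....
After op 5 (move_left): buffer="rriirecw" (len 8), cursors c1@3 c2@3, authorship 1212....
After op 6 (move_right): buffer="rriirecw" (len 8), cursors c1@4 c2@4, authorship 1212....
After op 7 (move_right): buffer="rriirecw" (len 8), cursors c1@5 c2@5, authorship 1212....
After op 8 (insert('m')): buffer="rriirmmecw" (len 10), cursors c1@7 c2@7, authorship 1212.12...
Authorship (.=original, N=cursor N): 1 2 1 2 . 1 2 . . .
Index 0: author = 1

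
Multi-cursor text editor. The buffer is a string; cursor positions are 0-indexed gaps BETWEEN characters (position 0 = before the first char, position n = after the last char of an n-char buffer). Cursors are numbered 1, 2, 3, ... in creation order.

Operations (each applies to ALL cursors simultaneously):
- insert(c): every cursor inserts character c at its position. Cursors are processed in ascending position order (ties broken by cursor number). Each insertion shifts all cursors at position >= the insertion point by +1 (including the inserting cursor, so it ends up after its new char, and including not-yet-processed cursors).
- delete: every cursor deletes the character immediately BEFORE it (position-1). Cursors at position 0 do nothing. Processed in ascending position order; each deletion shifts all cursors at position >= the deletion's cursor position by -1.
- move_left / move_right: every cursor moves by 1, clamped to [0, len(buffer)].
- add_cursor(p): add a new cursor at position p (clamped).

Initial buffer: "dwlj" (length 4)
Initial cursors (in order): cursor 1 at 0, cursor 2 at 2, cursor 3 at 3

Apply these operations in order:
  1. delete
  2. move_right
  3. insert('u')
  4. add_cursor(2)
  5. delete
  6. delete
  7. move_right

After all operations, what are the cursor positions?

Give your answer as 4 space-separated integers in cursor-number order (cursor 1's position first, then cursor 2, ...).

After op 1 (delete): buffer="dj" (len 2), cursors c1@0 c2@1 c3@1, authorship ..
After op 2 (move_right): buffer="dj" (len 2), cursors c1@1 c2@2 c3@2, authorship ..
After op 3 (insert('u')): buffer="dujuu" (len 5), cursors c1@2 c2@5 c3@5, authorship .1.23
After op 4 (add_cursor(2)): buffer="dujuu" (len 5), cursors c1@2 c4@2 c2@5 c3@5, authorship .1.23
After op 5 (delete): buffer="j" (len 1), cursors c1@0 c4@0 c2@1 c3@1, authorship .
After op 6 (delete): buffer="" (len 0), cursors c1@0 c2@0 c3@0 c4@0, authorship 
After op 7 (move_right): buffer="" (len 0), cursors c1@0 c2@0 c3@0 c4@0, authorship 

Answer: 0 0 0 0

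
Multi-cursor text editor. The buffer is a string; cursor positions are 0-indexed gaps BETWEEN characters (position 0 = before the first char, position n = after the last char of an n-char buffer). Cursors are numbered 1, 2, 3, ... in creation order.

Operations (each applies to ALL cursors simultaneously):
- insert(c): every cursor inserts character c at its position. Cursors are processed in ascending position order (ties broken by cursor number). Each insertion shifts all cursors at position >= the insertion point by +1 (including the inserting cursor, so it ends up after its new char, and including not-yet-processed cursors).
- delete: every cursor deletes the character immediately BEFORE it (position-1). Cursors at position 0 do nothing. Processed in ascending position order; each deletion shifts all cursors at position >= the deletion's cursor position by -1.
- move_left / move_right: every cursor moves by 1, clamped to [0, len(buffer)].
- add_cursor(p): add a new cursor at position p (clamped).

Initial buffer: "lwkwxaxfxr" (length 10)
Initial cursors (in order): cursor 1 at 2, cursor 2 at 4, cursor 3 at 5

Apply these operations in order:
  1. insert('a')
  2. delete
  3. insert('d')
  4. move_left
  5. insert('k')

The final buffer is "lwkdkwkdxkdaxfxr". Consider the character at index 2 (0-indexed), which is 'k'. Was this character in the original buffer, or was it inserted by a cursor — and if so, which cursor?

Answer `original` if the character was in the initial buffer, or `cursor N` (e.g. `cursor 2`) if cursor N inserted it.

After op 1 (insert('a')): buffer="lwakwaxaaxfxr" (len 13), cursors c1@3 c2@6 c3@8, authorship ..1..2.3.....
After op 2 (delete): buffer="lwkwxaxfxr" (len 10), cursors c1@2 c2@4 c3@5, authorship ..........
After op 3 (insert('d')): buffer="lwdkwdxdaxfxr" (len 13), cursors c1@3 c2@6 c3@8, authorship ..1..2.3.....
After op 4 (move_left): buffer="lwdkwdxdaxfxr" (len 13), cursors c1@2 c2@5 c3@7, authorship ..1..2.3.....
After op 5 (insert('k')): buffer="lwkdkwkdxkdaxfxr" (len 16), cursors c1@3 c2@7 c3@10, authorship ..11..22.33.....
Authorship (.=original, N=cursor N): . . 1 1 . . 2 2 . 3 3 . . . . .
Index 2: author = 1

Answer: cursor 1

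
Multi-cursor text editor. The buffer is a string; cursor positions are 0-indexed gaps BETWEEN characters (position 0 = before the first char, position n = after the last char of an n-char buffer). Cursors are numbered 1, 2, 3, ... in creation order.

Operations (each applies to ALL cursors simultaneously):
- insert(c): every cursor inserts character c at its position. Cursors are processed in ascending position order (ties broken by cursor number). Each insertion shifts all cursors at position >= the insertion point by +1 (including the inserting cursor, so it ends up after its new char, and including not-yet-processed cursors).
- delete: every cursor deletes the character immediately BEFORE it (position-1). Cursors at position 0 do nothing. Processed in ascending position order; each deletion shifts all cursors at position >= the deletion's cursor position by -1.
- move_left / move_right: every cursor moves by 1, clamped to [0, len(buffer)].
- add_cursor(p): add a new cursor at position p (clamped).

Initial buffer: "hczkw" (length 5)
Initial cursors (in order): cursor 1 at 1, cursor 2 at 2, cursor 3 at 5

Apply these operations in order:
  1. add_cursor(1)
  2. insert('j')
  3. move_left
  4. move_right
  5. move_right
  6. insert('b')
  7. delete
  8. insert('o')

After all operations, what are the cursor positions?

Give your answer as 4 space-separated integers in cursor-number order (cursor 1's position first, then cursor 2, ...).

Answer: 6 9 13 6

Derivation:
After op 1 (add_cursor(1)): buffer="hczkw" (len 5), cursors c1@1 c4@1 c2@2 c3@5, authorship .....
After op 2 (insert('j')): buffer="hjjcjzkwj" (len 9), cursors c1@3 c4@3 c2@5 c3@9, authorship .14.2...3
After op 3 (move_left): buffer="hjjcjzkwj" (len 9), cursors c1@2 c4@2 c2@4 c3@8, authorship .14.2...3
After op 4 (move_right): buffer="hjjcjzkwj" (len 9), cursors c1@3 c4@3 c2@5 c3@9, authorship .14.2...3
After op 5 (move_right): buffer="hjjcjzkwj" (len 9), cursors c1@4 c4@4 c2@6 c3@9, authorship .14.2...3
After op 6 (insert('b')): buffer="hjjcbbjzbkwjb" (len 13), cursors c1@6 c4@6 c2@9 c3@13, authorship .14.142.2..33
After op 7 (delete): buffer="hjjcjzkwj" (len 9), cursors c1@4 c4@4 c2@6 c3@9, authorship .14.2...3
After op 8 (insert('o')): buffer="hjjcoojzokwjo" (len 13), cursors c1@6 c4@6 c2@9 c3@13, authorship .14.142.2..33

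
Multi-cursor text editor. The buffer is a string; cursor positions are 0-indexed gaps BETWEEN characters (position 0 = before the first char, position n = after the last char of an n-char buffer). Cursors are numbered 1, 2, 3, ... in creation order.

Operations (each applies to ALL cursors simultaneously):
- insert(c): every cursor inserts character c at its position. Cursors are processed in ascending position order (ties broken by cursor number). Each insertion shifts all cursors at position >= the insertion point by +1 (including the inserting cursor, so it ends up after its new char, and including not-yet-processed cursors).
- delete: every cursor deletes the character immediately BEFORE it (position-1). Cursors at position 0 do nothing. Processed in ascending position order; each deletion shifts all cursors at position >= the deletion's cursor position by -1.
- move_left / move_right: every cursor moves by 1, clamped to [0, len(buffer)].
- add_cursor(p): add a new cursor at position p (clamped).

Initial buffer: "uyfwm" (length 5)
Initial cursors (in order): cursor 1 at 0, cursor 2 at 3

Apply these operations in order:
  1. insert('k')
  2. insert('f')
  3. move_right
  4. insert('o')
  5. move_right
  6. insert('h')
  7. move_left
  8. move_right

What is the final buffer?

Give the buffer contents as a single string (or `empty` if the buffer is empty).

After op 1 (insert('k')): buffer="kuyfkwm" (len 7), cursors c1@1 c2@5, authorship 1...2..
After op 2 (insert('f')): buffer="kfuyfkfwm" (len 9), cursors c1@2 c2@7, authorship 11...22..
After op 3 (move_right): buffer="kfuyfkfwm" (len 9), cursors c1@3 c2@8, authorship 11...22..
After op 4 (insert('o')): buffer="kfuoyfkfwom" (len 11), cursors c1@4 c2@10, authorship 11.1..22.2.
After op 5 (move_right): buffer="kfuoyfkfwom" (len 11), cursors c1@5 c2@11, authorship 11.1..22.2.
After op 6 (insert('h')): buffer="kfuoyhfkfwomh" (len 13), cursors c1@6 c2@13, authorship 11.1.1.22.2.2
After op 7 (move_left): buffer="kfuoyhfkfwomh" (len 13), cursors c1@5 c2@12, authorship 11.1.1.22.2.2
After op 8 (move_right): buffer="kfuoyhfkfwomh" (len 13), cursors c1@6 c2@13, authorship 11.1.1.22.2.2

Answer: kfuoyhfkfwomh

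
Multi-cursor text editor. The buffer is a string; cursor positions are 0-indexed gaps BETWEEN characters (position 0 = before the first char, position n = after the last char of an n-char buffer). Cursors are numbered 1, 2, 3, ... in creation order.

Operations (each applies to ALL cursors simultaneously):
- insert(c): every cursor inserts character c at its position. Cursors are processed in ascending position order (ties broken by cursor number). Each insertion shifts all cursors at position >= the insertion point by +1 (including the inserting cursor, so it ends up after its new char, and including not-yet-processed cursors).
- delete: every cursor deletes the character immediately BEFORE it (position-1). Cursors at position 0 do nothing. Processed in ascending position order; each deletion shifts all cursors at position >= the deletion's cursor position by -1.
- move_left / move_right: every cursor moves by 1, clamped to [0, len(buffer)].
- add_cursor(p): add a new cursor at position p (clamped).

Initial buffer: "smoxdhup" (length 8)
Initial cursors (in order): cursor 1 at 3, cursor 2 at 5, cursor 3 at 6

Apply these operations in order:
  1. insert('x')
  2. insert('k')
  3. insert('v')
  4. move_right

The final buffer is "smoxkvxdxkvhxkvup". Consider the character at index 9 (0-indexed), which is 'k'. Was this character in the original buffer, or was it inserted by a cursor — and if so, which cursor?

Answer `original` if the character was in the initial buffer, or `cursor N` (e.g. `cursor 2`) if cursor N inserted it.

Answer: cursor 2

Derivation:
After op 1 (insert('x')): buffer="smoxxdxhxup" (len 11), cursors c1@4 c2@7 c3@9, authorship ...1..2.3..
After op 2 (insert('k')): buffer="smoxkxdxkhxkup" (len 14), cursors c1@5 c2@9 c3@12, authorship ...11..22.33..
After op 3 (insert('v')): buffer="smoxkvxdxkvhxkvup" (len 17), cursors c1@6 c2@11 c3@15, authorship ...111..222.333..
After op 4 (move_right): buffer="smoxkvxdxkvhxkvup" (len 17), cursors c1@7 c2@12 c3@16, authorship ...111..222.333..
Authorship (.=original, N=cursor N): . . . 1 1 1 . . 2 2 2 . 3 3 3 . .
Index 9: author = 2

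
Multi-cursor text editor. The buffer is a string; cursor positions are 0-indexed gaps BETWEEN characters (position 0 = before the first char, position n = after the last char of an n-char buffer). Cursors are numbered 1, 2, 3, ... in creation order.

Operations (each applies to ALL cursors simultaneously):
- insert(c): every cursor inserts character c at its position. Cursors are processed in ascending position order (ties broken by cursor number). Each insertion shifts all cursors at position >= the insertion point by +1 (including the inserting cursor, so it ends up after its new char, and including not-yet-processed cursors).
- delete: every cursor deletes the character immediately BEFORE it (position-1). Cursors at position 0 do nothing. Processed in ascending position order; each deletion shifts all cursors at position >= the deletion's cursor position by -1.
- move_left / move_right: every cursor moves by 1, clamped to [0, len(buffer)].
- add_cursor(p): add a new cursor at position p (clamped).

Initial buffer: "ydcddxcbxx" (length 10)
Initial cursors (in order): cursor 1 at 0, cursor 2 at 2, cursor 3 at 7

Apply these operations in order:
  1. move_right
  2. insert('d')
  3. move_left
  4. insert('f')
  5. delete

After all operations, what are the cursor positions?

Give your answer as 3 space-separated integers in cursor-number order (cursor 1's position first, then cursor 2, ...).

After op 1 (move_right): buffer="ydcddxcbxx" (len 10), cursors c1@1 c2@3 c3@8, authorship ..........
After op 2 (insert('d')): buffer="yddcdddxcbdxx" (len 13), cursors c1@2 c2@5 c3@11, authorship .1..2.....3..
After op 3 (move_left): buffer="yddcdddxcbdxx" (len 13), cursors c1@1 c2@4 c3@10, authorship .1..2.....3..
After op 4 (insert('f')): buffer="yfddcfdddxcbfdxx" (len 16), cursors c1@2 c2@6 c3@13, authorship .11..22.....33..
After op 5 (delete): buffer="yddcdddxcbdxx" (len 13), cursors c1@1 c2@4 c3@10, authorship .1..2.....3..

Answer: 1 4 10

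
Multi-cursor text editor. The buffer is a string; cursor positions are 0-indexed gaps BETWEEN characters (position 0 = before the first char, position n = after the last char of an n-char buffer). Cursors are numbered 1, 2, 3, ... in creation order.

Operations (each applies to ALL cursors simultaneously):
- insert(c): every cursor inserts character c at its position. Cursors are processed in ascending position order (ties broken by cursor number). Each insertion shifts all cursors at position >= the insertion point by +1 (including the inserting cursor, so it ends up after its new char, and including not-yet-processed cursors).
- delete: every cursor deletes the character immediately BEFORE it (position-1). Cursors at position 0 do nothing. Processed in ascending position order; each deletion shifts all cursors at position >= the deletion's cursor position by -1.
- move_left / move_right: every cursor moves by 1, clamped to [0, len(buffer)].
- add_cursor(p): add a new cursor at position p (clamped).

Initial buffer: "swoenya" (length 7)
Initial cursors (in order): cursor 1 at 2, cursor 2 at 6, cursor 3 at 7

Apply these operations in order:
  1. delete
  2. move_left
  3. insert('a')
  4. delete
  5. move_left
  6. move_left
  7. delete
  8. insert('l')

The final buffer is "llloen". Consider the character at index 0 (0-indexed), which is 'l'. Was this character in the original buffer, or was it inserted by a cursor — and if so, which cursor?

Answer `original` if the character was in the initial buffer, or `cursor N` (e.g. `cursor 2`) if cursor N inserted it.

Answer: cursor 1

Derivation:
After op 1 (delete): buffer="soen" (len 4), cursors c1@1 c2@4 c3@4, authorship ....
After op 2 (move_left): buffer="soen" (len 4), cursors c1@0 c2@3 c3@3, authorship ....
After op 3 (insert('a')): buffer="asoeaan" (len 7), cursors c1@1 c2@6 c3@6, authorship 1...23.
After op 4 (delete): buffer="soen" (len 4), cursors c1@0 c2@3 c3@3, authorship ....
After op 5 (move_left): buffer="soen" (len 4), cursors c1@0 c2@2 c3@2, authorship ....
After op 6 (move_left): buffer="soen" (len 4), cursors c1@0 c2@1 c3@1, authorship ....
After op 7 (delete): buffer="oen" (len 3), cursors c1@0 c2@0 c3@0, authorship ...
After op 8 (insert('l')): buffer="llloen" (len 6), cursors c1@3 c2@3 c3@3, authorship 123...
Authorship (.=original, N=cursor N): 1 2 3 . . .
Index 0: author = 1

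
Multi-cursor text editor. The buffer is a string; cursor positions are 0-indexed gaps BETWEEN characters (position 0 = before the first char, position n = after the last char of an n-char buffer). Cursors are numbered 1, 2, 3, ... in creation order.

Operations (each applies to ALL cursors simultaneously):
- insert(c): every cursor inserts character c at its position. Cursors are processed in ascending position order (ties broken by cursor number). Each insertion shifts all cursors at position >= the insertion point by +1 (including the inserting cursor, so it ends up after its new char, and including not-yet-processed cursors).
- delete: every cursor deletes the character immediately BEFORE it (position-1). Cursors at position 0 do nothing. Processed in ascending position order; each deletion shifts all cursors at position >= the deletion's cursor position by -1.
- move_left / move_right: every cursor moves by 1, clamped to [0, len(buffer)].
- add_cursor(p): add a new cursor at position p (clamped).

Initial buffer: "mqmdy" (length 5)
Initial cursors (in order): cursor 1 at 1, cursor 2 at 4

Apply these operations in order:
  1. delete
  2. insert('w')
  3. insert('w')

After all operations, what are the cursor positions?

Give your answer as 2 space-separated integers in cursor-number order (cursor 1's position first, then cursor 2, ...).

After op 1 (delete): buffer="qmy" (len 3), cursors c1@0 c2@2, authorship ...
After op 2 (insert('w')): buffer="wqmwy" (len 5), cursors c1@1 c2@4, authorship 1..2.
After op 3 (insert('w')): buffer="wwqmwwy" (len 7), cursors c1@2 c2@6, authorship 11..22.

Answer: 2 6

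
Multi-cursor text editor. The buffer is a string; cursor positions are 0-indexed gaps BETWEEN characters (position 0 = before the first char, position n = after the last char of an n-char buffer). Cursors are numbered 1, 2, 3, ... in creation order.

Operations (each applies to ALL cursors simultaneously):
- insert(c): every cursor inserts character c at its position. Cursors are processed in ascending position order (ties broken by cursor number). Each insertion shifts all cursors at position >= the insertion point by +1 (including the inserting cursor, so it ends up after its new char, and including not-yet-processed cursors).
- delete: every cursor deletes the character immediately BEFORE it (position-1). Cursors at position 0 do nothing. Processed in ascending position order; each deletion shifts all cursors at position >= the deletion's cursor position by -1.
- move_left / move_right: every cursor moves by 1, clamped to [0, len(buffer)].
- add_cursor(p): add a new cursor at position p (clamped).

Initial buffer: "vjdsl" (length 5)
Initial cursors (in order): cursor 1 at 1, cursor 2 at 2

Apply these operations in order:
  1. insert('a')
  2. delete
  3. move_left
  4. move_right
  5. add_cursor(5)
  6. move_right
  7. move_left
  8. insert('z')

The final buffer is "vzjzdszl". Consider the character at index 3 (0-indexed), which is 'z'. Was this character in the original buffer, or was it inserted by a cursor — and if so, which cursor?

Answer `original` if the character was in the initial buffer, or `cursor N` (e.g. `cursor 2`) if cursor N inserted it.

After op 1 (insert('a')): buffer="vajadsl" (len 7), cursors c1@2 c2@4, authorship .1.2...
After op 2 (delete): buffer="vjdsl" (len 5), cursors c1@1 c2@2, authorship .....
After op 3 (move_left): buffer="vjdsl" (len 5), cursors c1@0 c2@1, authorship .....
After op 4 (move_right): buffer="vjdsl" (len 5), cursors c1@1 c2@2, authorship .....
After op 5 (add_cursor(5)): buffer="vjdsl" (len 5), cursors c1@1 c2@2 c3@5, authorship .....
After op 6 (move_right): buffer="vjdsl" (len 5), cursors c1@2 c2@3 c3@5, authorship .....
After op 7 (move_left): buffer="vjdsl" (len 5), cursors c1@1 c2@2 c3@4, authorship .....
After op 8 (insert('z')): buffer="vzjzdszl" (len 8), cursors c1@2 c2@4 c3@7, authorship .1.2..3.
Authorship (.=original, N=cursor N): . 1 . 2 . . 3 .
Index 3: author = 2

Answer: cursor 2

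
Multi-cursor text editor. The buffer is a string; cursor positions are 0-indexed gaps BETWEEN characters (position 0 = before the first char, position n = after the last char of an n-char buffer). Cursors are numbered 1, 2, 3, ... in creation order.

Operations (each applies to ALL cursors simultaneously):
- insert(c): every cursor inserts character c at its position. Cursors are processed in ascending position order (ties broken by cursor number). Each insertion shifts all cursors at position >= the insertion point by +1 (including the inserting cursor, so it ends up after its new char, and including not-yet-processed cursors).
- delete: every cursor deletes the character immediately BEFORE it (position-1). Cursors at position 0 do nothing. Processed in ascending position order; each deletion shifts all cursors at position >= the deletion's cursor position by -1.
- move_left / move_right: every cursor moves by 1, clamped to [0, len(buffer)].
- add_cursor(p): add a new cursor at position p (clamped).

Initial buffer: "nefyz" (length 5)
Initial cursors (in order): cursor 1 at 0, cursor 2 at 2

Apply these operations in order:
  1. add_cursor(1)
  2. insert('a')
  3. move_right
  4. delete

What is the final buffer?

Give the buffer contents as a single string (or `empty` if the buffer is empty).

After op 1 (add_cursor(1)): buffer="nefyz" (len 5), cursors c1@0 c3@1 c2@2, authorship .....
After op 2 (insert('a')): buffer="anaeafyz" (len 8), cursors c1@1 c3@3 c2@5, authorship 1.3.2...
After op 3 (move_right): buffer="anaeafyz" (len 8), cursors c1@2 c3@4 c2@6, authorship 1.3.2...
After op 4 (delete): buffer="aaayz" (len 5), cursors c1@1 c3@2 c2@3, authorship 132..

Answer: aaayz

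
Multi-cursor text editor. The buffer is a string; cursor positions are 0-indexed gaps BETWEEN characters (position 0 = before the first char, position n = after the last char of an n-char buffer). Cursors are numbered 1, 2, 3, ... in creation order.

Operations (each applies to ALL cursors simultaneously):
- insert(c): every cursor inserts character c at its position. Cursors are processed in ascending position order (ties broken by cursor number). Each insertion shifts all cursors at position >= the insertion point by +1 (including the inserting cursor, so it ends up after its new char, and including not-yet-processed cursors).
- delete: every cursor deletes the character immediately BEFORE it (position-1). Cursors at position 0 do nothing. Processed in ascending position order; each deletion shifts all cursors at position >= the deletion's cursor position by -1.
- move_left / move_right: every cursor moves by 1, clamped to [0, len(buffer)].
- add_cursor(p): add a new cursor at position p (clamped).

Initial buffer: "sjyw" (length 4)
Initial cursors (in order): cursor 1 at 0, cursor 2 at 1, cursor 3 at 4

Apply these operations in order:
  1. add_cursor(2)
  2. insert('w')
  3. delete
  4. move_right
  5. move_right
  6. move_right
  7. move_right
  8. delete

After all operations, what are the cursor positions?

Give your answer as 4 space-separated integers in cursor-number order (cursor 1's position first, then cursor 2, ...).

Answer: 0 0 0 0

Derivation:
After op 1 (add_cursor(2)): buffer="sjyw" (len 4), cursors c1@0 c2@1 c4@2 c3@4, authorship ....
After op 2 (insert('w')): buffer="wswjwyww" (len 8), cursors c1@1 c2@3 c4@5 c3@8, authorship 1.2.4..3
After op 3 (delete): buffer="sjyw" (len 4), cursors c1@0 c2@1 c4@2 c3@4, authorship ....
After op 4 (move_right): buffer="sjyw" (len 4), cursors c1@1 c2@2 c4@3 c3@4, authorship ....
After op 5 (move_right): buffer="sjyw" (len 4), cursors c1@2 c2@3 c3@4 c4@4, authorship ....
After op 6 (move_right): buffer="sjyw" (len 4), cursors c1@3 c2@4 c3@4 c4@4, authorship ....
After op 7 (move_right): buffer="sjyw" (len 4), cursors c1@4 c2@4 c3@4 c4@4, authorship ....
After op 8 (delete): buffer="" (len 0), cursors c1@0 c2@0 c3@0 c4@0, authorship 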